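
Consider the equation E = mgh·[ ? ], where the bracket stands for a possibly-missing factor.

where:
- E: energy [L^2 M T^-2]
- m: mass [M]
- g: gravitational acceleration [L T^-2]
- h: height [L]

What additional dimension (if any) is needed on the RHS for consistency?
Nothing is missing — the bracketed factor must be dimensionless.

E has dimensions [L^2 M T^-2] and mgh already has dimensions [L^2 M T^-2], so E = mgh is dimensionally complete.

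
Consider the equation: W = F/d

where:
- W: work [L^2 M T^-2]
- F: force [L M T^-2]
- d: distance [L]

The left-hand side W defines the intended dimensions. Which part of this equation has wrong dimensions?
The right-hand side term F/d

W has dimensions [L^2 M T^-2], but F/d has dimensions [M T^-2], so the term F/d is dimensionally wrong for W.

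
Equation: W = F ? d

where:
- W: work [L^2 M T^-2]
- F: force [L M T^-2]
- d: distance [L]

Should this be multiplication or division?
multiplication (×): W = F × d

W [L^2 M T^-2]; F [L M T^-2]; d [L].
F × d → [L^2 M T^-2] ✓
F ÷ d → [M T^-2] ✗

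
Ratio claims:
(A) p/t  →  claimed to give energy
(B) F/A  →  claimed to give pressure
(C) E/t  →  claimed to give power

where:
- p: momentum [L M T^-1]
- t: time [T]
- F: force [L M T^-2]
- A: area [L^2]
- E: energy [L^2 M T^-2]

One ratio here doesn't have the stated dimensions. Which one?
(A) p/t does not give energy

(A) p/t: [L M T^-2] ≠ energy [L^2 M T^-2] ✗
(B) F/A: [L^-1 M T^-2] = pressure [L^-1 M T^-2] ✓
(C) E/t: [L^2 M T^-3] = power [L^2 M T^-3] ✓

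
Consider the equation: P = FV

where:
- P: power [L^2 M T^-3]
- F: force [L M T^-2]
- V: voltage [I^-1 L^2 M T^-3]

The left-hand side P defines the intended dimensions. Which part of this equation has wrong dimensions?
The right-hand side term FV

P has dimensions [L^2 M T^-3], but FV has dimensions [I^-1 L^3 M^2 T^-5], so the term FV is dimensionally wrong for P.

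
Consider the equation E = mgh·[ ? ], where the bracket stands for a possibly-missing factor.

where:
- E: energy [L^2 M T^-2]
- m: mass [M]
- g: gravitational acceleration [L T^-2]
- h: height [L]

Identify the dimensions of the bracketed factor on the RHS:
Nothing is missing — the bracketed factor must be dimensionless.

E has dimensions [L^2 M T^-2] and mgh already has dimensions [L^2 M T^-2], so E = mgh is dimensionally complete.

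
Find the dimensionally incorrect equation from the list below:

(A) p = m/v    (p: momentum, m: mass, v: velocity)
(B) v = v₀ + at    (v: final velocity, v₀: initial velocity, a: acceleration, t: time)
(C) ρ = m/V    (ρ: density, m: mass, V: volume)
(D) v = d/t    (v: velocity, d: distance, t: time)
(A) p = m/v

The equation (A) p = m/v is dimensionally incorrect.

LHS (p): [L M T^-1]
RHS (m/v): [L^-1 M T] ✗

The dimensions do not match. The other three equations balance.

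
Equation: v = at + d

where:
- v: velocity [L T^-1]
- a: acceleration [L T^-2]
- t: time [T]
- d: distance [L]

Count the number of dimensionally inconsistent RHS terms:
1

LHS v: [L T^-1]
- at: [L T^-1] ✓
- d: [L] ✗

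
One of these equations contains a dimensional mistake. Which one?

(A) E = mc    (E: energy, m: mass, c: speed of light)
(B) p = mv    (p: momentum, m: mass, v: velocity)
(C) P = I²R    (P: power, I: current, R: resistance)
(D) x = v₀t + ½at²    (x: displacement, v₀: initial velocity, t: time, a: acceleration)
(A) E = mc

The equation (A) E = mc is dimensionally incorrect.

LHS (E): [L^2 M T^-2]
RHS (mc): [L M T^-1] ✗

The dimensions do not match. The other three equations balance.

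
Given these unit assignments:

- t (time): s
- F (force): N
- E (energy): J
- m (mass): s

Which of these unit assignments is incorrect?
m

The variable m (mass) should have units kg, not s.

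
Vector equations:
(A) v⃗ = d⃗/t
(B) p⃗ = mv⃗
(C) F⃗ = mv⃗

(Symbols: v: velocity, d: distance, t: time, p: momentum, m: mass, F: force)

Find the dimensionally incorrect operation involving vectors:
(C) F⃗ = mv⃗

(A) v⃗ = d⃗/t: LHS [L T^-1], RHS [L T^-1] ✓ — displacement (vector) divided by time (scalar)
(B) p⃗ = mv⃗: LHS [L M T^-1], RHS [L M T^-1] ✓ — mass (scalar) times velocity (vector)
(C) F⃗ = mv⃗: LHS [L M T^-2], RHS [L M T^-1] ✗ — mass times velocity is momentum, not force; should be ma⃗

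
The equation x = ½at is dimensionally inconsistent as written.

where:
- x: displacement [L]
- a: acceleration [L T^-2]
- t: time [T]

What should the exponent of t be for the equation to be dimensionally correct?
The exponent of t should be 2: x = ½at^2

The LHS x has dimensions [L]; t has dimensions [T].
As written, the RHS ½at (exponent 1 on t) has dimensions [L T^-1], which does not match.
With exponent 2, the RHS ½at^2 has dimensions [L], matching the LHS.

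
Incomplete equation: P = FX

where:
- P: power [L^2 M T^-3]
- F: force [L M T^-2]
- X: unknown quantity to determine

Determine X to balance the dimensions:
X = v (velocity), dimensions [L T^-1]

P has dimensions [L^2 M T^-3]; the rest of the RHS (F) has dimensions [L M T^-2].
So X must have dimensions [L T^-1] — X = v (velocity).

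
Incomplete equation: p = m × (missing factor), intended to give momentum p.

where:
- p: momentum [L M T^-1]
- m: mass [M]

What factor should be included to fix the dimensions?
v (velocity), dimensions [L T^-1]

p has dimensions [L M T^-1] and m has dimensions [M].
The missing factor must have dimensions [L M T^-1] / [M] = [L T^-1], i.e. velocity (v).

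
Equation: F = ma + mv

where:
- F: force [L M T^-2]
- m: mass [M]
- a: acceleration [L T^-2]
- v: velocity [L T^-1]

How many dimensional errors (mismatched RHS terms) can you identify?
1

LHS F: [L M T^-2]
- ma: [L M T^-2] ✓
- mv: [L M T^-1] ✗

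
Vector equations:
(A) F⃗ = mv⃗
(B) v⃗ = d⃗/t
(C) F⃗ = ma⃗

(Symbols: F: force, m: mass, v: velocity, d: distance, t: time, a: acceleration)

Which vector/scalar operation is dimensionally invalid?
(A) F⃗ = mv⃗

(A) F⃗ = mv⃗: LHS [L M T^-2], RHS [L M T^-1] ✗ — mass times velocity is momentum, not force; should be ma⃗
(B) v⃗ = d⃗/t: LHS [L T^-1], RHS [L T^-1] ✓ — displacement (vector) divided by time (scalar)
(C) F⃗ = ma⃗: LHS [L M T^-2], RHS [L M T^-2] ✓ — Force and acceleration are vectors, mass is a scalar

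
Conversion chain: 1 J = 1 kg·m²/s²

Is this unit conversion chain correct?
The chain is correct (no errors).

Correct: Joule is defined as kg·m²/s²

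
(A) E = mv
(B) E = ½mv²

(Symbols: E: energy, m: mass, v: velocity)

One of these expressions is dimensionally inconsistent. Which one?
(A)

(A) E = mv: LHS [L^2 M T^-2], RHS [L M T^-1] ✗
(B) E = ½mv²: LHS [L^2 M T^-2], RHS [L^2 M T^-2] ✓

Expression (A) E = mv is dimensionally incorrect.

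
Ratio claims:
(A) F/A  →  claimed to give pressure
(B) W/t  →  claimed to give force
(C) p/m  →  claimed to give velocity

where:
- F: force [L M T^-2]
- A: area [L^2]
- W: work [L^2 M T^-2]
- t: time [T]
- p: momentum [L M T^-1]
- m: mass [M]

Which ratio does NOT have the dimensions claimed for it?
(B) W/t does not give force

(A) F/A: [L^-1 M T^-2] = pressure [L^-1 M T^-2] ✓
(B) W/t: [L^2 M T^-3] ≠ force [L M T^-2] ✗
(C) p/m: [L T^-1] = velocity [L T^-1] ✓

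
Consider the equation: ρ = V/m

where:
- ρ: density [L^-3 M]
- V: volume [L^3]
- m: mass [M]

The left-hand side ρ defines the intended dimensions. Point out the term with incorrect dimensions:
The right-hand side term V/m

ρ has dimensions [L^-3 M], but V/m has dimensions [L^3 M^-1], so the term V/m is dimensionally wrong for ρ.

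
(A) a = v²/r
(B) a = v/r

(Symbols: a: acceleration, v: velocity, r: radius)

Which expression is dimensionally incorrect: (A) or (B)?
(B)

(A) a = v²/r: LHS [L T^-2], RHS [L T^-2] ✓
(B) a = v/r: LHS [L T^-2], RHS [T^-1] ✗

Expression (B) a = v/r is dimensionally incorrect.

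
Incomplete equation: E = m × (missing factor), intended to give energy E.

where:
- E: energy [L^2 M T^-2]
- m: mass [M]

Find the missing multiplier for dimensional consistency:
v² (velocity squared), dimensions [L^2 T^-2]

E has dimensions [L^2 M T^-2] and m has dimensions [M].
The missing factor must have dimensions [L^2 M T^-2] / [M] = [L^2 T^-2], i.e. velocity squared (v²).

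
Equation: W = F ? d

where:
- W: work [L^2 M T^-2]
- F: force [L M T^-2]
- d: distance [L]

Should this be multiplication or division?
multiplication (×): W = F × d

W [L^2 M T^-2]; F [L M T^-2]; d [L].
F × d → [L^2 M T^-2] ✓
F ÷ d → [M T^-2] ✗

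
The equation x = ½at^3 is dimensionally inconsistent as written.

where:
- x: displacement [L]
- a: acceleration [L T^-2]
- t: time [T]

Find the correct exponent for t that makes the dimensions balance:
The exponent of t should be 2: x = ½at^2

The LHS x has dimensions [L]; t has dimensions [T].
As written, the RHS ½at^3 (exponent 3 on t) has dimensions [L T], which does not match.
With exponent 2, the RHS ½at^2 has dimensions [L], matching the LHS.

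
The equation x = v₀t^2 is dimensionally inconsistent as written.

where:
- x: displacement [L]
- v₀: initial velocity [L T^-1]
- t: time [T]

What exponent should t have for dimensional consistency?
The exponent of t should be 1: x = v₀t

The LHS x has dimensions [L]; t has dimensions [T].
As written, the RHS v₀t^2 (exponent 2 on t) has dimensions [L T], which does not match.
With exponent 1, the RHS v₀t has dimensions [L], matching the LHS.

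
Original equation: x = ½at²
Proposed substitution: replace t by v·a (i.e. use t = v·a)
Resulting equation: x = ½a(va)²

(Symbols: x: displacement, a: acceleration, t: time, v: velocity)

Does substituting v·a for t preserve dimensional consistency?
No

[t] = [T] and [v·a] = [L^2 T^-3]. These differ, so the substitution replaces a quantity by one of different dimensions and the result x = ½a(va)² has LHS [L] vs RHS [L^5 T^-8] — inconsistent.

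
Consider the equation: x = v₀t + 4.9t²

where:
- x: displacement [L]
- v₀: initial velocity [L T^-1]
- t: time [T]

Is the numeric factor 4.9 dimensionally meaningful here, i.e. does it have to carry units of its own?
Yes

x has dimensions [L], while t² alone has dimensions [T^2]. For the equation to balance, the factor 4.9 must carry dimensions [L T^-2] — it is a dimensional constant (a numerical value of a physical quantity with its units suppressed), not a pure number.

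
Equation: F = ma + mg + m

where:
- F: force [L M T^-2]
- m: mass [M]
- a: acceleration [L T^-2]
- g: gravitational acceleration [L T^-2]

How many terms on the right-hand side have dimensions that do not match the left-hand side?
1

LHS F: [L M T^-2]
- ma: [L M T^-2] ✓
- mg: [L M T^-2] ✓
- m: [M] ✗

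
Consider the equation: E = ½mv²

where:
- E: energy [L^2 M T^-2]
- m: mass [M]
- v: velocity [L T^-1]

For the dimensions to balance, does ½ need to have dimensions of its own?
No

E has dimensions [L^2 M T^-2] and mv² already has dimensions [L^2 M T^-2], so the equation balances without ½ contributing any dimensions. ½ is a pure (dimensionless) number; changing or removing it would not affect dimensional consistency.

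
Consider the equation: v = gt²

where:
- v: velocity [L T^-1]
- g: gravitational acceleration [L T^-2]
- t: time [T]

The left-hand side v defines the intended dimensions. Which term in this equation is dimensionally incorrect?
The right-hand side term gt²

v has dimensions [L T^-1], but gt² has dimensions [L], so the term gt² is dimensionally wrong for v.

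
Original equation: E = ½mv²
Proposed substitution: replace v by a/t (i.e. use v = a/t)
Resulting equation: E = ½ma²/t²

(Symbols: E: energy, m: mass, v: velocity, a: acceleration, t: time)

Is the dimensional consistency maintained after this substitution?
No

[v] = [L T^-1] and [a/t] = [L T^-3]. These differ, so the substitution replaces a quantity by one of different dimensions and the result E = ½ma²/t² has LHS [L^2 M T^-2] vs RHS [L^2 M T^-6] — inconsistent.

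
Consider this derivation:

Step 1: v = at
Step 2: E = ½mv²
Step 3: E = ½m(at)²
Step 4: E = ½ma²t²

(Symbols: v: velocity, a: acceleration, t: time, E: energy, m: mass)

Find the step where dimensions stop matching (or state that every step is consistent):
No step introduces an error — all steps are dimensionally consistent.

Step 1: v = at → LHS [L T^-1], RHS [L T^-1] ✓
Step 2: E = ½mv² → LHS [L^2 M T^-2], RHS [L^2 M T^-2] ✓
Step 3: E = ½m(at)² → LHS [L^2 M T^-2], RHS [L^2 M T^-2] ✓
Step 4: E = ½ma²t² → LHS [L^2 M T^-2], RHS [L^2 M T^-2] ✓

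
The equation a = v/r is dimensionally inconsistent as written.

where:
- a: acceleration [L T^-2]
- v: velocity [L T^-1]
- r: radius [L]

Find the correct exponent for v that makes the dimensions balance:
The exponent of v should be 2: a = v^2/r

The LHS a has dimensions [L T^-2]; v has dimensions [L T^-1].
As written, the RHS v/r (exponent 1 on v) has dimensions [T^-1], which does not match.
With exponent 2, the RHS v^2/r has dimensions [L T^-2], matching the LHS.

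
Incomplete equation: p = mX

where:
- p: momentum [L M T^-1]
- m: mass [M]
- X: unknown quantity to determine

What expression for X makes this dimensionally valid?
X = v (velocity), dimensions [L T^-1]

p has dimensions [L M T^-1]; the rest of the RHS (m) has dimensions [M].
So X must have dimensions [L T^-1] — X = v (velocity).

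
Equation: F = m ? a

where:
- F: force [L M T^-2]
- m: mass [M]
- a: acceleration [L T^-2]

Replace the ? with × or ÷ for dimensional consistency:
multiplication (×): F = m × a

F [L M T^-2]; m [M]; a [L T^-2].
m × a → [L M T^-2] ✓
m ÷ a → [L^-1 M T^2] ✗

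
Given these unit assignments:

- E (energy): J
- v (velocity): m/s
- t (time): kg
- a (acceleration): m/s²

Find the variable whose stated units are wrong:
t

The variable t (time) should have units s, not kg.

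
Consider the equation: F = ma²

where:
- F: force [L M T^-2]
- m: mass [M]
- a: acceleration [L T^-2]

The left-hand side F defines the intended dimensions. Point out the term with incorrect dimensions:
The right-hand side term ma²

F has dimensions [L M T^-2], but ma² has dimensions [L^2 M T^-4], so the term ma² is dimensionally wrong for F.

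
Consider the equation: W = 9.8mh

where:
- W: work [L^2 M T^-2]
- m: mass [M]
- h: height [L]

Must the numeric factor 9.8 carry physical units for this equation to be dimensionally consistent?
Yes

W has dimensions [L^2 M T^-2], while mh alone has dimensions [L M]. For the equation to balance, the factor 9.8 must carry dimensions [L T^-2] — it is a dimensional constant (a numerical value of a physical quantity with its units suppressed), not a pure number.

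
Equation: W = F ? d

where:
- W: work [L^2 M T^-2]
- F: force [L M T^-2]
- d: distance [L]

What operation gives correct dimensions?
multiplication (×): W = F × d

W [L^2 M T^-2]; F [L M T^-2]; d [L].
F × d → [L^2 M T^-2] ✓
F ÷ d → [M T^-2] ✗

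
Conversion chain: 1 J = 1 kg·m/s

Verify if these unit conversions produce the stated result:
The chain is incorrect (it contains an error).

Incorrect: Joule is kg·m²/s², not kg·m/s (that is momentum)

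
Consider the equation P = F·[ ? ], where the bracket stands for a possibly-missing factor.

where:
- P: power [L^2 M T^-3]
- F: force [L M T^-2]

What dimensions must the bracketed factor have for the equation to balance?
[L T^-1] — velocity (e.g. v)

P has dimensions [L^2 M T^-3]; F has dimensions [L M T^-2].
The bracketed factor must supply [L^2 M T^-3] / [L M T^-2] = [L T^-1].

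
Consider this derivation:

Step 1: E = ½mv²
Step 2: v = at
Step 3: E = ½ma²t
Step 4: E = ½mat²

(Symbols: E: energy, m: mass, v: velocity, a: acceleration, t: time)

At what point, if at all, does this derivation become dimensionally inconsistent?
Step 3

Step 1: E = ½mv² → LHS [L^2 M T^-2], RHS [L^2 M T^-2] ✓
Step 2: v = at → LHS [L T^-1], RHS [L T^-1] ✓
Step 3: E = ½ma²t → LHS [L^2 M T^-2], RHS [L^2 M T^-3] ✗

The first dimensional inconsistency appears in step 3: E = ½ma²t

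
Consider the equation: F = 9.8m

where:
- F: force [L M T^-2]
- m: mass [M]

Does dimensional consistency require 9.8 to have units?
Yes

F has dimensions [L M T^-2], while m alone has dimensions [M]. For the equation to balance, the factor 9.8 must carry dimensions [L T^-2] — it is a dimensional constant (a numerical value of a physical quantity with its units suppressed), not a pure number.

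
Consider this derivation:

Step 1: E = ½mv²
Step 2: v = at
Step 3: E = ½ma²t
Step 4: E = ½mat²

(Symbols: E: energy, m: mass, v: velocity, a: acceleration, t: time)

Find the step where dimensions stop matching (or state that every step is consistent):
Step 3

Step 1: E = ½mv² → LHS [L^2 M T^-2], RHS [L^2 M T^-2] ✓
Step 2: v = at → LHS [L T^-1], RHS [L T^-1] ✓
Step 3: E = ½ma²t → LHS [L^2 M T^-2], RHS [L^2 M T^-3] ✗

The first dimensional inconsistency appears in step 3: E = ½ma²t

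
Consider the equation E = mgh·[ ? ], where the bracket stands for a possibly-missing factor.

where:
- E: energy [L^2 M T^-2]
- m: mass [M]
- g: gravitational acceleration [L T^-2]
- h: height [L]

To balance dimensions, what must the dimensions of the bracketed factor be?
Nothing is missing — the bracketed factor must be dimensionless.

E has dimensions [L^2 M T^-2] and mgh already has dimensions [L^2 M T^-2], so E = mgh is dimensionally complete.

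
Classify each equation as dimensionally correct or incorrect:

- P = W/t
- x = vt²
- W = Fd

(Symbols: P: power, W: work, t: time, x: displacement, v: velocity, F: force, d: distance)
Dimensionally correct: P = W/t, W = Fd
Dimensionally incorrect: x = vt²
Ordered (correct first, then incorrect): P = W/t, W = Fd, x = vt²

- P = W/t: LHS [L^2 M T^-3], RHS [L^2 M T^-3] → correct ✓
- x = vt²: LHS [L], RHS [L T] → incorrect ✗
- W = Fd: LHS [L^2 M T^-2], RHS [L^2 M T^-2] → correct ✓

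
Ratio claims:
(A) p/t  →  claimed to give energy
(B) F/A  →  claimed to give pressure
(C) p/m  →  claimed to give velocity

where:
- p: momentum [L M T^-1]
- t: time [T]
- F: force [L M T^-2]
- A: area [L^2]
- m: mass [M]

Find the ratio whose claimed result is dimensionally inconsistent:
(A) p/t does not give energy

(A) p/t: [L M T^-2] ≠ energy [L^2 M T^-2] ✗
(B) F/A: [L^-1 M T^-2] = pressure [L^-1 M T^-2] ✓
(C) p/m: [L T^-1] = velocity [L T^-1] ✓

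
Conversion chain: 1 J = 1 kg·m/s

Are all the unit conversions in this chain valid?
The chain is incorrect (it contains an error).

Incorrect: Joule is kg·m²/s², not kg·m/s (that is momentum)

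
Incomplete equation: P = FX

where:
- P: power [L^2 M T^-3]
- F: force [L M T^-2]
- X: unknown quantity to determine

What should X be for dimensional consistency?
X = v (velocity), dimensions [L T^-1]

P has dimensions [L^2 M T^-3]; the rest of the RHS (F) has dimensions [L M T^-2].
So X must have dimensions [L T^-1] — X = v (velocity).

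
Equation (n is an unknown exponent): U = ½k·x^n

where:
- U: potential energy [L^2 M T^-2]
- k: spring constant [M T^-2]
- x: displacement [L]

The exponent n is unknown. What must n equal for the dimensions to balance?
n = 2

U has dimensions [L^2 M T^-2]; x has dimensions [L].
The rest of the RHS has dimensions [M T^-2], so x^n must supply [L^2].
With n = 2: ½k·x^2 has dimensions [L^2 M T^-2], matching the LHS ✓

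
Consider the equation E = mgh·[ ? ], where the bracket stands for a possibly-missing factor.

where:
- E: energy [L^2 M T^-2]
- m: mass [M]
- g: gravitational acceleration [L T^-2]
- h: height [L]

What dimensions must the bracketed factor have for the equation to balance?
Nothing is missing — the bracketed factor must be dimensionless.

E has dimensions [L^2 M T^-2] and mgh already has dimensions [L^2 M T^-2], so E = mgh is dimensionally complete.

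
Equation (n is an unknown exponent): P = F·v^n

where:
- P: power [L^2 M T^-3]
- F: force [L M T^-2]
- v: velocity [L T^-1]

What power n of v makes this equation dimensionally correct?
n = 1

P has dimensions [L^2 M T^-3]; v has dimensions [L T^-1].
The rest of the RHS has dimensions [L M T^-2], so v^n must supply [L T^-1].
With n = 1: F·v^1 has dimensions [L^2 M T^-3], matching the LHS ✓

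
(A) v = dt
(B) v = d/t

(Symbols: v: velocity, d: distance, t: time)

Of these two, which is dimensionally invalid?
(A)

(A) v = dt: LHS [L T^-1], RHS [L T] ✗
(B) v = d/t: LHS [L T^-1], RHS [L T^-1] ✓

Expression (A) v = dt is dimensionally incorrect.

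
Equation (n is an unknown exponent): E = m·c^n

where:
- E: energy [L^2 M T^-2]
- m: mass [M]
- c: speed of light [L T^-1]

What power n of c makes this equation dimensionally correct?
n = 2

E has dimensions [L^2 M T^-2]; c has dimensions [L T^-1].
The rest of the RHS has dimensions [M], so c^n must supply [L^2 T^-2].
With n = 2: m·c^2 has dimensions [L^2 M T^-2], matching the LHS ✓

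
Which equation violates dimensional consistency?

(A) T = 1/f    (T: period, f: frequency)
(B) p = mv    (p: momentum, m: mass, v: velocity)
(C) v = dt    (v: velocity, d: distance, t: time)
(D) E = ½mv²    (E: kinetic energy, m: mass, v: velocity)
(C) v = dt

The equation (C) v = dt is dimensionally incorrect.

LHS (v): [L T^-1]
RHS (dt): [L T] ✗

The dimensions do not match. The other three equations balance.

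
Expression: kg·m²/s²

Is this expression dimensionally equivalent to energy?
Yes

The expression kg·m²/s² has dimensions [L^2 M T^-2], which is exactly energy [L^2 M T^-2].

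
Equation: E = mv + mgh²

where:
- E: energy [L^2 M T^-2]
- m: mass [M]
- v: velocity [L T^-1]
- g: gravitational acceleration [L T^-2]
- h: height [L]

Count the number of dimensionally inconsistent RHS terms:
2

LHS E: [L^2 M T^-2]
- mv: [L M T^-1] ✗
- mgh²: [L^3 M T^-2] ✗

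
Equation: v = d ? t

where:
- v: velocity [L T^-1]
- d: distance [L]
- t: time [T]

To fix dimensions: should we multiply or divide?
division (÷): v = d ÷ t

v [L T^-1]; d [L]; t [T].
d × t → [L T] ✗
d ÷ t → [L T^-1] ✓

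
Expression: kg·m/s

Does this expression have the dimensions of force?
No

The expression kg·m/s has dimensions [L M T^-1], but force has dimensions [L M T^-2].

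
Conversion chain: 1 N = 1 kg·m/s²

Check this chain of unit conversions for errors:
The chain is correct (no errors).

Correct: Newton is defined as kg·m/s²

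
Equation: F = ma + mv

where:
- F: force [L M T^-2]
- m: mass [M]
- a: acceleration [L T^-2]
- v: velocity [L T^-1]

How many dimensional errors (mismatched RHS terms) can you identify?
1

LHS F: [L M T^-2]
- ma: [L M T^-2] ✓
- mv: [L M T^-1] ✗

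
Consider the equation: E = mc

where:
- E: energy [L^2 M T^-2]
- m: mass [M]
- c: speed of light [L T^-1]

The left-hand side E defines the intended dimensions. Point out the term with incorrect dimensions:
The right-hand side term mc

E has dimensions [L^2 M T^-2], but mc has dimensions [L M T^-1], so the term mc is dimensionally wrong for E.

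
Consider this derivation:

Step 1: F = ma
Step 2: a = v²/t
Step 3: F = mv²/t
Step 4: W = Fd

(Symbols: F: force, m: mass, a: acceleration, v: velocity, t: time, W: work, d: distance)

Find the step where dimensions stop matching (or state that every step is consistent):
Step 2

Step 1: F = ma → LHS [L M T^-2], RHS [L M T^-2] ✓
Step 2: a = v²/t → LHS [L T^-2], RHS [L^2 T^-3] ✗

The first dimensional inconsistency appears in step 2: a = v²/t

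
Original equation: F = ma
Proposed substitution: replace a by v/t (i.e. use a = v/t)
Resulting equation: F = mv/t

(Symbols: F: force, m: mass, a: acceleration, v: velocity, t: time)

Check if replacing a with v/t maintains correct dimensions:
Yes

[a] = [L T^-2] and [v/t] = [L T^-2]. These match, so the substitution replaces a quantity by one of the same dimensions and the result F = mv/t has LHS [L M T^-2] vs RHS [L M T^-2] — still consistent.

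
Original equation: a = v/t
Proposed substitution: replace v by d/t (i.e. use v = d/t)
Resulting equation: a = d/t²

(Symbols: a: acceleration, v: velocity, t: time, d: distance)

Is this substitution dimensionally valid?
Yes

[v] = [L T^-1] and [d/t] = [L T^-1]. These match, so the substitution replaces a quantity by one of the same dimensions and the result a = d/t² has LHS [L T^-2] vs RHS [L T^-2] — still consistent.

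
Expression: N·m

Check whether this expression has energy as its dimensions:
Yes

The expression N·m has dimensions [L^2 M T^-2], which is exactly energy [L^2 M T^-2].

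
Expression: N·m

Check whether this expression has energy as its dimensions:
Yes

The expression N·m has dimensions [L^2 M T^-2], which is exactly energy [L^2 M T^-2].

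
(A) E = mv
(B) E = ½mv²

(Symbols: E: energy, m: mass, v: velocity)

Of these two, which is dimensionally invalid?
(A)

(A) E = mv: LHS [L^2 M T^-2], RHS [L M T^-1] ✗
(B) E = ½mv²: LHS [L^2 M T^-2], RHS [L^2 M T^-2] ✓

Expression (A) E = mv is dimensionally incorrect.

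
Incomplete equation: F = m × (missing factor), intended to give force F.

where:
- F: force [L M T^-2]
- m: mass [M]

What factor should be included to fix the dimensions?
a (acceleration), dimensions [L T^-2]

F has dimensions [L M T^-2] and m has dimensions [M].
The missing factor must have dimensions [L M T^-2] / [M] = [L T^-2], i.e. acceleration (a).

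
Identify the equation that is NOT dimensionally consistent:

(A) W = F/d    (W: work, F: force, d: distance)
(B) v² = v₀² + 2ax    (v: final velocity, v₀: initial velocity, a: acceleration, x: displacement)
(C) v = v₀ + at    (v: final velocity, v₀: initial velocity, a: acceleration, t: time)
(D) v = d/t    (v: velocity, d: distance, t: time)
(A) W = F/d

The equation (A) W = F/d is dimensionally incorrect.

LHS (W): [L^2 M T^-2]
RHS (F/d): [M T^-2] ✗

The dimensions do not match. The other three equations balance.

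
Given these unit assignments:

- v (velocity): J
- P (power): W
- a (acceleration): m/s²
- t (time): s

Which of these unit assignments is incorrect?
v

The variable v (velocity) should have units m/s, not J.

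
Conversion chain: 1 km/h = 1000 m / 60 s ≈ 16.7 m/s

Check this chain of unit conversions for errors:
The chain is incorrect (it contains an error).

Incorrect: 1 h = 3600 s, not 60 s (1 km/h ≈ 0.278 m/s)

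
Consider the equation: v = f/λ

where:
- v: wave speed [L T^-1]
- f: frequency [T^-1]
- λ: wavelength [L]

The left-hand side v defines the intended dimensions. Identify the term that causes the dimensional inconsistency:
The right-hand side term f/λ

v has dimensions [L T^-1], but f/λ has dimensions [L^-1 T^-1], so the term f/λ is dimensionally wrong for v.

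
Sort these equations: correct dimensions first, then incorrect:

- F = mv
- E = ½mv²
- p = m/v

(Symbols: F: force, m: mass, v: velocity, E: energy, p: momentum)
Dimensionally correct: E = ½mv²
Dimensionally incorrect: F = mv, p = m/v
Ordered (correct first, then incorrect): E = ½mv², F = mv, p = m/v

- F = mv: LHS [L M T^-2], RHS [L M T^-1] → incorrect ✗
- E = ½mv²: LHS [L^2 M T^-2], RHS [L^2 M T^-2] → correct ✓
- p = m/v: LHS [L M T^-1], RHS [L^-1 M T] → incorrect ✗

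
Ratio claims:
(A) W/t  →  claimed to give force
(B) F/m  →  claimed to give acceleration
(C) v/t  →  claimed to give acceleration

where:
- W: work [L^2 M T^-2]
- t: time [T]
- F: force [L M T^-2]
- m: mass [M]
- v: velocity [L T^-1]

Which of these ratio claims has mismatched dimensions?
(A) W/t does not give force

(A) W/t: [L^2 M T^-3] ≠ force [L M T^-2] ✗
(B) F/m: [L T^-2] = acceleration [L T^-2] ✓
(C) v/t: [L T^-2] = acceleration [L T^-2] ✓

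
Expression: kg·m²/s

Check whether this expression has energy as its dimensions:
No

The expression kg·m²/s has dimensions [L^2 M T^-1], but energy has dimensions [L^2 M T^-2].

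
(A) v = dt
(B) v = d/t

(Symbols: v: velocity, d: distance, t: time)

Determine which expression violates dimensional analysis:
(A)

(A) v = dt: LHS [L T^-1], RHS [L T] ✗
(B) v = d/t: LHS [L T^-1], RHS [L T^-1] ✓

Expression (A) v = dt is dimensionally incorrect.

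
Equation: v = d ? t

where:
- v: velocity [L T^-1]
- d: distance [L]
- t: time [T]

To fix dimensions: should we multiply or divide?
division (÷): v = d ÷ t

v [L T^-1]; d [L]; t [T].
d × t → [L T] ✗
d ÷ t → [L T^-1] ✓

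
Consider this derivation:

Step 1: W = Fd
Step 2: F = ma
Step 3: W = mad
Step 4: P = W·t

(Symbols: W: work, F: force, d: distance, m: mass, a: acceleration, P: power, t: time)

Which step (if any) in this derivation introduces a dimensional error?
Step 4

Step 1: W = Fd → LHS [L^2 M T^-2], RHS [L^2 M T^-2] ✓
Step 2: F = ma → LHS [L M T^-2], RHS [L M T^-2] ✓
Step 3: W = mad → LHS [L^2 M T^-2], RHS [L^2 M T^-2] ✓
Step 4: P = W·t → LHS [L^2 M T^-3], RHS [L^2 M T^-1] ✗

The first dimensional inconsistency appears in step 4: P = W·t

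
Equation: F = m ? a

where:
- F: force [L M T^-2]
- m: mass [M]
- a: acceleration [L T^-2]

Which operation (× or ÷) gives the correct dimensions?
multiplication (×): F = m × a

F [L M T^-2]; m [M]; a [L T^-2].
m × a → [L M T^-2] ✓
m ÷ a → [L^-1 M T^2] ✗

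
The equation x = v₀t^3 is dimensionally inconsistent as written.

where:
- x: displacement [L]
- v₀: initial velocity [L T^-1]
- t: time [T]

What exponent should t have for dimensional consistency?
The exponent of t should be 1: x = v₀t

The LHS x has dimensions [L]; t has dimensions [T].
As written, the RHS v₀t^3 (exponent 3 on t) has dimensions [L T^2], which does not match.
With exponent 1, the RHS v₀t has dimensions [L], matching the LHS.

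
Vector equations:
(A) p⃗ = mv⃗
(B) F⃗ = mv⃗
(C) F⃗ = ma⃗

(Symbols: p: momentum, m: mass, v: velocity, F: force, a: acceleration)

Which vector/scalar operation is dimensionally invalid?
(B) F⃗ = mv⃗

(A) p⃗ = mv⃗: LHS [L M T^-1], RHS [L M T^-1] ✓ — mass (scalar) times velocity (vector)
(B) F⃗ = mv⃗: LHS [L M T^-2], RHS [L M T^-1] ✗ — mass times velocity is momentum, not force; should be ma⃗
(C) F⃗ = ma⃗: LHS [L M T^-2], RHS [L M T^-2] ✓ — Force and acceleration are vectors, mass is a scalar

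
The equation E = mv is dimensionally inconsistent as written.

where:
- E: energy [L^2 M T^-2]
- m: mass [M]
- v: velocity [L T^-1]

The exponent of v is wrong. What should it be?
The exponent of v should be 2: E = mv^2

The LHS E has dimensions [L^2 M T^-2]; v has dimensions [L T^-1].
As written, the RHS mv (exponent 1 on v) has dimensions [L M T^-1], which does not match.
With exponent 2, the RHS mv^2 has dimensions [L^2 M T^-2], matching the LHS.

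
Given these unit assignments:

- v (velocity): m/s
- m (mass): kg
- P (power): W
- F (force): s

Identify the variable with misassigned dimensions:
F

The variable F (force) should have units N, not s.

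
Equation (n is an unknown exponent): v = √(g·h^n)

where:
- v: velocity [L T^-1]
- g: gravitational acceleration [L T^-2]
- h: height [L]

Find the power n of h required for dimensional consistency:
n = 1

v has dimensions [L T^-1]; h has dimensions [L].
With n = 1: √(g·h^1) has dimensions [L T^-1], matching the LHS ✓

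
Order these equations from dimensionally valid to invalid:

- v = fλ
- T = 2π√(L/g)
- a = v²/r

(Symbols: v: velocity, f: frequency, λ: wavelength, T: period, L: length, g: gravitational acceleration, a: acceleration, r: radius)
Dimensionally correct: v = fλ, T = 2π√(L/g), a = v²/r
Dimensionally incorrect: none
Ordered (correct first, then incorrect): v = fλ, T = 2π√(L/g), a = v²/r

- v = fλ: LHS [L T^-1], RHS [L T^-1] → correct ✓
- T = 2π√(L/g): LHS [T], RHS [T] → correct ✓
- a = v²/r: LHS [L T^-2], RHS [L T^-2] → correct ✓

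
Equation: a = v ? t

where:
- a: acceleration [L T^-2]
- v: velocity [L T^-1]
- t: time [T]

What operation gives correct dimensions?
division (÷): a = v ÷ t

a [L T^-2]; v [L T^-1]; t [T].
v × t → [L] ✗
v ÷ t → [L T^-2] ✓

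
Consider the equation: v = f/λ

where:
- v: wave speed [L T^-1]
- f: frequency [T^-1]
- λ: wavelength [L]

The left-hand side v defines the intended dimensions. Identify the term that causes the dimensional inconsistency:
The right-hand side term f/λ

v has dimensions [L T^-1], but f/λ has dimensions [L^-1 T^-1], so the term f/λ is dimensionally wrong for v.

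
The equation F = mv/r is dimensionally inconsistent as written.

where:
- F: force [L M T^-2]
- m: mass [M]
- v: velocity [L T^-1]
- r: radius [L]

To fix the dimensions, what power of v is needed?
The exponent of v should be 2: F = mv^2/r

The LHS F has dimensions [L M T^-2]; v has dimensions [L T^-1].
As written, the RHS mv/r (exponent 1 on v) has dimensions [M T^-1], which does not match.
With exponent 2, the RHS mv^2/r has dimensions [L M T^-2], matching the LHS.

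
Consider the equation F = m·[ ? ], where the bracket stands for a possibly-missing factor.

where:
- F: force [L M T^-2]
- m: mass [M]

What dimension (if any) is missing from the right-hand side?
[L T^-2] — acceleration (e.g. a)

F has dimensions [L M T^-2]; m has dimensions [M].
The bracketed factor must supply [L M T^-2] / [M] = [L T^-2].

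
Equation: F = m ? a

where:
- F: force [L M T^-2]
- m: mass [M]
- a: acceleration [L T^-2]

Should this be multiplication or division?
multiplication (×): F = m × a

F [L M T^-2]; m [M]; a [L T^-2].
m × a → [L M T^-2] ✓
m ÷ a → [L^-1 M T^2] ✗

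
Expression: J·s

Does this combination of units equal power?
No

The expression J·s has dimensions [L^2 M T^-1], but power has dimensions [L^2 M T^-3].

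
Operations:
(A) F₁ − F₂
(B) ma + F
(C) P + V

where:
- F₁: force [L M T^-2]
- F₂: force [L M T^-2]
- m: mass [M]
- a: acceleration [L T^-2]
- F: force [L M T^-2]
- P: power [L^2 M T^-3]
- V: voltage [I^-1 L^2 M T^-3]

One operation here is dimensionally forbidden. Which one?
(C) P + V

(A) F₁ − F₂: F₁ [L M T^-2] and F₂ [L M T^-2] — same dimensions ✓
(B) ma + F: ma [L M T^-2] and F [L M T^-2] — same dimensions ✓
(C) P + V: P [L^2 M T^-3] and V [I^-1 L^2 M T^-3] — different dimensions cannot be added/subtracted ✗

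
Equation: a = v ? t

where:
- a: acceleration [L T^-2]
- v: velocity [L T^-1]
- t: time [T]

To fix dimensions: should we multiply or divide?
division (÷): a = v ÷ t

a [L T^-2]; v [L T^-1]; t [T].
v × t → [L] ✗
v ÷ t → [L T^-2] ✓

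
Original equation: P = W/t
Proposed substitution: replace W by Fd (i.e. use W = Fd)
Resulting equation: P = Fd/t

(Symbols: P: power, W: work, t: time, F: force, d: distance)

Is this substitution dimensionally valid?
Yes

[W] = [L^2 M T^-2] and [Fd] = [L^2 M T^-2]. These match, so the substitution replaces a quantity by one of the same dimensions and the result P = Fd/t has LHS [L^2 M T^-3] vs RHS [L^2 M T^-3] — still consistent.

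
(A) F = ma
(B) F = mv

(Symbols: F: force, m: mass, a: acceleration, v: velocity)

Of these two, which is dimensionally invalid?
(B)

(A) F = ma: LHS [L M T^-2], RHS [L M T^-2] ✓
(B) F = mv: LHS [L M T^-2], RHS [L M T^-1] ✗

Expression (B) F = mv is dimensionally incorrect.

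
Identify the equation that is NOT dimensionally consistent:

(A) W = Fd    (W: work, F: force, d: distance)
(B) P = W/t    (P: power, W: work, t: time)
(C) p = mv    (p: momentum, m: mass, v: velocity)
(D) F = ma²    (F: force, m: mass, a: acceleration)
(D) F = ma²

The equation (D) F = ma² is dimensionally incorrect.

LHS (F): [L M T^-2]
RHS (ma²): [L^2 M T^-4] ✗

The dimensions do not match. The other three equations balance.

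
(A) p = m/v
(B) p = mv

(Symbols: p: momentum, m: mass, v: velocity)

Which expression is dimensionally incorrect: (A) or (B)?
(A)

(A) p = m/v: LHS [L M T^-1], RHS [L^-1 M T] ✗
(B) p = mv: LHS [L M T^-1], RHS [L M T^-1] ✓

Expression (A) p = m/v is dimensionally incorrect.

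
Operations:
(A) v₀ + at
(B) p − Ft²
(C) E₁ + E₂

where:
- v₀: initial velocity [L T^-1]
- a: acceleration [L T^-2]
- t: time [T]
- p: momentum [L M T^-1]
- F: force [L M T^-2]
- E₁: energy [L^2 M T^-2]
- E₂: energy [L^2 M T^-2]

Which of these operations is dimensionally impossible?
(B) p − Ft²

(A) v₀ + at: v₀ [L T^-1] and at [L T^-1] — same dimensions ✓
(B) p − Ft²: p [L M T^-1] and Ft² [L M] — different dimensions cannot be added/subtracted ✗
(C) E₁ + E₂: E₁ [L^2 M T^-2] and E₂ [L^2 M T^-2] — same dimensions ✓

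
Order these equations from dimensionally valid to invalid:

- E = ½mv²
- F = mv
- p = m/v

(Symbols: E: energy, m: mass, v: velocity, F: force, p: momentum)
Dimensionally correct: E = ½mv²
Dimensionally incorrect: F = mv, p = m/v
Ordered (correct first, then incorrect): E = ½mv², F = mv, p = m/v

- E = ½mv²: LHS [L^2 M T^-2], RHS [L^2 M T^-2] → correct ✓
- F = mv: LHS [L M T^-2], RHS [L M T^-1] → incorrect ✗
- p = m/v: LHS [L M T^-1], RHS [L^-1 M T] → incorrect ✗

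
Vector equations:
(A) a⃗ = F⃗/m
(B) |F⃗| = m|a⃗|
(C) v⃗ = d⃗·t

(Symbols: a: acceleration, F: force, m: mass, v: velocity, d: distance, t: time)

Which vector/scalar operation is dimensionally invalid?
(C) v⃗ = d⃗·t

(A) a⃗ = F⃗/m: LHS [L T^-2], RHS [L T^-2] ✓ — force (vector) divided by mass (scalar)
(B) |F⃗| = m|a⃗|: LHS [L M T^-2], RHS [L M T^-2] ✓ — magnitudes of vectors are scalars
(C) v⃗ = d⃗·t: LHS [L T^-1], RHS [L T] ✗ — velocity is displacement per time; should be d⃗/t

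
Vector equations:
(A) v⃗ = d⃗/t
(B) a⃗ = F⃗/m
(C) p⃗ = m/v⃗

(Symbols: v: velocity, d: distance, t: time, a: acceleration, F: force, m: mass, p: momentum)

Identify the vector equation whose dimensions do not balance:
(C) p⃗ = m/v⃗

(A) v⃗ = d⃗/t: LHS [L T^-1], RHS [L T^-1] ✓ — displacement (vector) divided by time (scalar)
(B) a⃗ = F⃗/m: LHS [L T^-2], RHS [L T^-2] ✓ — force (vector) divided by mass (scalar)
(C) p⃗ = m/v⃗: LHS [L M T^-1], RHS [L^-1 M T] ✗ — momentum is mass times velocity; should be mv⃗ (and division by a vector is undefined)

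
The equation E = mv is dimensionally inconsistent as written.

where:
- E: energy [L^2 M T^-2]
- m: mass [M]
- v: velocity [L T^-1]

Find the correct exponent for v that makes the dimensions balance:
The exponent of v should be 2: E = mv^2

The LHS E has dimensions [L^2 M T^-2]; v has dimensions [L T^-1].
As written, the RHS mv (exponent 1 on v) has dimensions [L M T^-1], which does not match.
With exponent 2, the RHS mv^2 has dimensions [L^2 M T^-2], matching the LHS.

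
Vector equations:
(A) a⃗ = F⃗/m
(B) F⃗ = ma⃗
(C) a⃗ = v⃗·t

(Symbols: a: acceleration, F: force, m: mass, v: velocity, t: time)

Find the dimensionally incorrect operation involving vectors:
(C) a⃗ = v⃗·t

(A) a⃗ = F⃗/m: LHS [L T^-2], RHS [L T^-2] ✓ — force (vector) divided by mass (scalar)
(B) F⃗ = ma⃗: LHS [L M T^-2], RHS [L M T^-2] ✓ — Force and acceleration are vectors, mass is a scalar
(C) a⃗ = v⃗·t: LHS [L T^-2], RHS [L] ✗ — acceleration is velocity per time; should be v⃗/t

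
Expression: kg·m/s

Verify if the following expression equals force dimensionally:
No

The expression kg·m/s has dimensions [L M T^-1], but force has dimensions [L M T^-2].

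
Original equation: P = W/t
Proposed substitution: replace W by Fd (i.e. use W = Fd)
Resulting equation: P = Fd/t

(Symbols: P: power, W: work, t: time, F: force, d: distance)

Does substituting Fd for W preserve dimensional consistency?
Yes

[W] = [L^2 M T^-2] and [Fd] = [L^2 M T^-2]. These match, so the substitution replaces a quantity by one of the same dimensions and the result P = Fd/t has LHS [L^2 M T^-3] vs RHS [L^2 M T^-3] — still consistent.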